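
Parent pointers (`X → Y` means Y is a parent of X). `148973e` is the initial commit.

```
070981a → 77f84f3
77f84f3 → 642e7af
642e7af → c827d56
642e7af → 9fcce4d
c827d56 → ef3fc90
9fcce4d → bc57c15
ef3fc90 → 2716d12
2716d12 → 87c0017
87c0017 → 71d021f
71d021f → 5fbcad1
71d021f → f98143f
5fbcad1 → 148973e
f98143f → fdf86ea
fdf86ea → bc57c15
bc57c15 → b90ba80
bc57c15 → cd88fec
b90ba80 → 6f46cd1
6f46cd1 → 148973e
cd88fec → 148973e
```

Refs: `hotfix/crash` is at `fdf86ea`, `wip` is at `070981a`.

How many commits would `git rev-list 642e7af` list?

Walking parent pointers from 642e7af: reachable set = {148973e, 2716d12, 5fbcad1, 642e7af, 6f46cd1, 71d021f, 87c0017, 9fcce4d, b90ba80, bc57c15, c827d56, cd88fec, ef3fc90, f98143f, fdf86ea}.
That is 15 commits.

15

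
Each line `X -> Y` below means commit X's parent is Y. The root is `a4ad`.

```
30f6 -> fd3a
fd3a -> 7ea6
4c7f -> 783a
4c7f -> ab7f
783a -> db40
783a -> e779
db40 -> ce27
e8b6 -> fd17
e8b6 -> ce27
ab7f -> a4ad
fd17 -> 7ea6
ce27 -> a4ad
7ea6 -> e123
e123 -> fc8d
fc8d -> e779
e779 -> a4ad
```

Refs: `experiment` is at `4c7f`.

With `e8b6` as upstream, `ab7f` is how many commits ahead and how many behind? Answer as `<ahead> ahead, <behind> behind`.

1 ahead, 7 behind

Reachable from ab7f: {a4ad, ab7f}.
Reachable from e8b6: {7ea6, a4ad, ce27, e123, e779, e8b6, fc8d, fd17}.
Only in ab7f's history (ahead): {ab7f} — 1.
Only in e8b6's history (behind): {7ea6, ce27, e123, e779, e8b6, fc8d, fd17} — 7.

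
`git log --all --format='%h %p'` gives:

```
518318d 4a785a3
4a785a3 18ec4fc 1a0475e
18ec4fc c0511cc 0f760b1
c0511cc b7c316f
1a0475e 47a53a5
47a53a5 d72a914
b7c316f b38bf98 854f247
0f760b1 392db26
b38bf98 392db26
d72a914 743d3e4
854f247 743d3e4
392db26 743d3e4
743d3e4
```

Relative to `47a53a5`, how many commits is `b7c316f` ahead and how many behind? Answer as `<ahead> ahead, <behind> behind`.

Reachable from b7c316f: {392db26, 743d3e4, 854f247, b38bf98, b7c316f}.
Reachable from 47a53a5: {47a53a5, 743d3e4, d72a914}.
Only in b7c316f's history (ahead): {392db26, 854f247, b38bf98, b7c316f} — 4.
Only in 47a53a5's history (behind): {47a53a5, d72a914} — 2.

4 ahead, 2 behind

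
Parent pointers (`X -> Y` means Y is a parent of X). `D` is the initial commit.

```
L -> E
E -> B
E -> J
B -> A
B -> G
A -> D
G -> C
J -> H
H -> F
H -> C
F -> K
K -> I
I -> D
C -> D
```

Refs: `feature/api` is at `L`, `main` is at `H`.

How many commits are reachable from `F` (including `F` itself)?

Walking parent pointers from F: reachable set = {D, F, I, K}.
That is 4 commits.

4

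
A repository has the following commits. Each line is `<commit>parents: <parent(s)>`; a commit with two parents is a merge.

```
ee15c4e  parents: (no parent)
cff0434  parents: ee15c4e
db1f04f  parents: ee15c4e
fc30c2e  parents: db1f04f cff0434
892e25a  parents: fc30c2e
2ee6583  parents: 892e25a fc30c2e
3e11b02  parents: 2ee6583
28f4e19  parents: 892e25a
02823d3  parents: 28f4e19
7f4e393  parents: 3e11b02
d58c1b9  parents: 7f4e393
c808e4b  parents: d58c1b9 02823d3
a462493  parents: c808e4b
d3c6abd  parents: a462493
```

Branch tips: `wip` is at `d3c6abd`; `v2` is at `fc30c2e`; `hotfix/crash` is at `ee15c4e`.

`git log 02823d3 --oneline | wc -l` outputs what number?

Walking parent pointers from 02823d3: reachable set = {02823d3, 28f4e19, 892e25a, cff0434, db1f04f, ee15c4e, fc30c2e}.
That is 7 commits.

7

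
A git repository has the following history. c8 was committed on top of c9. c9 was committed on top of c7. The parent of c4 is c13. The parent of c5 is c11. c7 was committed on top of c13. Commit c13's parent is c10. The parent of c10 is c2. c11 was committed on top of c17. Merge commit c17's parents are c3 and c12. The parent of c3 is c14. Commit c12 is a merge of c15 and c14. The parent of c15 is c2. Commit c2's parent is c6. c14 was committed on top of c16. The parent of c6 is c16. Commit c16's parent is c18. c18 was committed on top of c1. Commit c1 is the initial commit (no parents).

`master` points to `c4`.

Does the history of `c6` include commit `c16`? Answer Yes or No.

Yes

Ancestors of c6 (commits reachable by following parents): {c1, c16, c18, c6}.
c16 is in that set, so it is an ancestor of c6.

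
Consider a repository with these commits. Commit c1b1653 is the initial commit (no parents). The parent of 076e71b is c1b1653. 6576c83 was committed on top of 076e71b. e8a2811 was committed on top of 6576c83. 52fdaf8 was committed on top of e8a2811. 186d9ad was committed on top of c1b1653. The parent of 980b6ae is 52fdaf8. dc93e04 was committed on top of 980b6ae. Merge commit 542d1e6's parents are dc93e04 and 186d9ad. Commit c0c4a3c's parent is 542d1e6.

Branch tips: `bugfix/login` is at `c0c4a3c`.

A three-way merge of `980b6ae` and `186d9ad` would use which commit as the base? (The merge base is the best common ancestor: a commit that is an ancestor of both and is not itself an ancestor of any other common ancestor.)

c1b1653

Ancestors of 980b6ae: {076e71b, 52fdaf8, 6576c83, 980b6ae, c1b1653, e8a2811}.
Ancestors of 186d9ad: {186d9ad, c1b1653}.
Common ancestors: {c1b1653}.
The only common ancestor is c1b1653, so it is the merge base.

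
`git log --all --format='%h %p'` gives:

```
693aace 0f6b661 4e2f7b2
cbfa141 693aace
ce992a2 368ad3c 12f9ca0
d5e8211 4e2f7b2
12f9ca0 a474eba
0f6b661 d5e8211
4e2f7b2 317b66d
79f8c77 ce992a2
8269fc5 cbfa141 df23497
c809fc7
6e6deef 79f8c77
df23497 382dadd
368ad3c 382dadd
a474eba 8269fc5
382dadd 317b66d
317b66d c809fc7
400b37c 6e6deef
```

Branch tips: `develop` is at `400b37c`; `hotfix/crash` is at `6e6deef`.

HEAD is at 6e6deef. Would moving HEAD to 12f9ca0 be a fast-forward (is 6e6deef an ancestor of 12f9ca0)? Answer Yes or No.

A fast-forward from 6e6deef to 12f9ca0 is possible iff 6e6deef is an ancestor of 12f9ca0.
Ancestors of 12f9ca0: {0f6b661, 12f9ca0, 317b66d, 382dadd, 4e2f7b2, 693aace, 8269fc5, a474eba, c809fc7, cbfa141, d5e8211, df23497}.
6e6deef is not among them, so fast-forward is not possible.

No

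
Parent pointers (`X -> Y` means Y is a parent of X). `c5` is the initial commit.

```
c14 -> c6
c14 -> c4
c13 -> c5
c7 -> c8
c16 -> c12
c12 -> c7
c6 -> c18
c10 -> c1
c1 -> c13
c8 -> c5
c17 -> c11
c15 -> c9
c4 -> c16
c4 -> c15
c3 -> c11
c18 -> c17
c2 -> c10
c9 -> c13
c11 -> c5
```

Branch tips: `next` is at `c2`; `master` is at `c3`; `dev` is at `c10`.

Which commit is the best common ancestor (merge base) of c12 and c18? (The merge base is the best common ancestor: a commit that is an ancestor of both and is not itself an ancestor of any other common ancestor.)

c5

Ancestors of c12: {c12, c5, c7, c8}.
Ancestors of c18: {c11, c17, c18, c5}.
Common ancestors: {c5}.
The only common ancestor is c5, so it is the merge base.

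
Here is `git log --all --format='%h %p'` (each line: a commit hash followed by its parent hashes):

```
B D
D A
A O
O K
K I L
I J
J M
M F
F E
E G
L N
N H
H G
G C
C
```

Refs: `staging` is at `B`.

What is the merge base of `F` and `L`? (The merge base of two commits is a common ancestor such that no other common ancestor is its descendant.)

G

Ancestors of F: {C, E, F, G}.
Ancestors of L: {C, G, H, L, N}.
Common ancestors: {C, G}.
Among these, G is not an ancestor of any other common ancestor — it is the merge base.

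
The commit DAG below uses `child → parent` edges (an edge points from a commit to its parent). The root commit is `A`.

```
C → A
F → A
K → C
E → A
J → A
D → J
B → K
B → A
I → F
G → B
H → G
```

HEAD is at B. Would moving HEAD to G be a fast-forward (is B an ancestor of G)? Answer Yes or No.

A fast-forward from B to G is possible iff B is an ancestor of G.
Ancestors of G: {A, B, C, G, K}.
B is among them, so fast-forward is possible.

Yes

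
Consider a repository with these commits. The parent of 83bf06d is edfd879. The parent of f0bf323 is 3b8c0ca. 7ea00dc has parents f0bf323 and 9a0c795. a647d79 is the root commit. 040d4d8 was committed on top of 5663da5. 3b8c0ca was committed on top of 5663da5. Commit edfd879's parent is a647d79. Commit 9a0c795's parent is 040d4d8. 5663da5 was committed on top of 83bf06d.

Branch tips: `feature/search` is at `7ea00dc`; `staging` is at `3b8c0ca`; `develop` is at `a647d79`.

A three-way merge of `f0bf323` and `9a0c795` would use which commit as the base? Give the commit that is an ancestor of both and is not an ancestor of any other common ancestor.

Ancestors of f0bf323: {3b8c0ca, 5663da5, 83bf06d, a647d79, edfd879, f0bf323}.
Ancestors of 9a0c795: {040d4d8, 5663da5, 83bf06d, 9a0c795, a647d79, edfd879}.
Common ancestors: {5663da5, 83bf06d, a647d79, edfd879}.
Among these, 5663da5 is not an ancestor of any other common ancestor — it is the merge base.

5663da5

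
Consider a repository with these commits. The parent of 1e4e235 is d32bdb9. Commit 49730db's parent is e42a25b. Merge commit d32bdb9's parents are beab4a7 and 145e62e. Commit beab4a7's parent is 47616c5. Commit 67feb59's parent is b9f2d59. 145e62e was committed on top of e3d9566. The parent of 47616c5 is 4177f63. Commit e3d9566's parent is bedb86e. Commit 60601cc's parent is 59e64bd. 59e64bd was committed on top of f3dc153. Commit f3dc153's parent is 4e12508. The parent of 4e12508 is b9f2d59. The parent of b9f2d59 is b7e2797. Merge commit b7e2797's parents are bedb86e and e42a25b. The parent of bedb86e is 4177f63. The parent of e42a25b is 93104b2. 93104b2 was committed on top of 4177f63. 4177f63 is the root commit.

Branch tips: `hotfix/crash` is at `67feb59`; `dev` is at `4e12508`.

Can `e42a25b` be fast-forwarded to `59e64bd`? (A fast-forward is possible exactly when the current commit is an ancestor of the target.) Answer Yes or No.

Yes

A fast-forward from e42a25b to 59e64bd is possible iff e42a25b is an ancestor of 59e64bd.
Ancestors of 59e64bd: {4177f63, 4e12508, 59e64bd, 93104b2, b7e2797, b9f2d59, bedb86e, e42a25b, f3dc153}.
e42a25b is among them, so fast-forward is possible.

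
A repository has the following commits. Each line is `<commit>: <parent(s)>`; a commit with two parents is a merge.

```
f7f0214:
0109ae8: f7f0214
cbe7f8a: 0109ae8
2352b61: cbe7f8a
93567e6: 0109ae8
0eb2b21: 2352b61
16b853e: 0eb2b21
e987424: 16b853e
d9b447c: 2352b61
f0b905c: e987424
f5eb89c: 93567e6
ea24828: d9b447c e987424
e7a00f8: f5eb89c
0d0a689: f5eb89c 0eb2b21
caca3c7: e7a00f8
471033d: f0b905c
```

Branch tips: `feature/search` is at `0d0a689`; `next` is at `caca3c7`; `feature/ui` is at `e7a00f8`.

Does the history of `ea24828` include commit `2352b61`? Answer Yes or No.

Ancestors of ea24828 (commits reachable by following parents): {0109ae8, 0eb2b21, 16b853e, 2352b61, cbe7f8a, d9b447c, e987424, ea24828, f7f0214}.
2352b61 is in that set, so it is an ancestor of ea24828.

Yes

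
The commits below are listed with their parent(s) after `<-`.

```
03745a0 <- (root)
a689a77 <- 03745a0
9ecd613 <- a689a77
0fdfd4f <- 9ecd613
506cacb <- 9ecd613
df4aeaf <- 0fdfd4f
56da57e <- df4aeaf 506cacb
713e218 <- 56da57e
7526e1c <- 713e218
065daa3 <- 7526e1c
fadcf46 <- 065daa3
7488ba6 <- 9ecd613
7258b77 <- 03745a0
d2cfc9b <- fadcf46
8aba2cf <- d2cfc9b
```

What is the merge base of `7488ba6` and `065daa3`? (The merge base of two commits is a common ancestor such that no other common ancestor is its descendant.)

Ancestors of 7488ba6: {03745a0, 7488ba6, 9ecd613, a689a77}.
Ancestors of 065daa3: {03745a0, 065daa3, 0fdfd4f, 506cacb, 56da57e, 713e218, 7526e1c, 9ecd613, a689a77, df4aeaf}.
Common ancestors: {03745a0, 9ecd613, a689a77}.
Among these, 9ecd613 is not an ancestor of any other common ancestor — it is the merge base.

9ecd613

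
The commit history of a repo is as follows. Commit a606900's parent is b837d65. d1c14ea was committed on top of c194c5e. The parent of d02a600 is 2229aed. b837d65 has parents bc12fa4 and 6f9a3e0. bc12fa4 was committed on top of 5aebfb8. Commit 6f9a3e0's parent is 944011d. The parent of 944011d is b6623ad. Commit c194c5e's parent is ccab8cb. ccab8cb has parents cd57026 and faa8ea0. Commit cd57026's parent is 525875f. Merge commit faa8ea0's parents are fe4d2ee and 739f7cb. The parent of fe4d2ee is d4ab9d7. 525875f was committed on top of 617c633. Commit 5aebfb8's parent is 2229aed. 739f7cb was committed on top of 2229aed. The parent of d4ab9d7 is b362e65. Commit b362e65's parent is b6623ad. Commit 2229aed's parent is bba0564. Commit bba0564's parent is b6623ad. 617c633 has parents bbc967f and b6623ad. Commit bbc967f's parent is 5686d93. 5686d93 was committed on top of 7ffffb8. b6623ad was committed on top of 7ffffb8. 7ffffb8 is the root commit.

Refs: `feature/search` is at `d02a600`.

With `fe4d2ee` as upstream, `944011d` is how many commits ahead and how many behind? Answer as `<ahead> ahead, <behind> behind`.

1 ahead, 3 behind

Reachable from 944011d: {7ffffb8, 944011d, b6623ad}.
Reachable from fe4d2ee: {7ffffb8, b362e65, b6623ad, d4ab9d7, fe4d2ee}.
Only in 944011d's history (ahead): {944011d} — 1.
Only in fe4d2ee's history (behind): {b362e65, d4ab9d7, fe4d2ee} — 3.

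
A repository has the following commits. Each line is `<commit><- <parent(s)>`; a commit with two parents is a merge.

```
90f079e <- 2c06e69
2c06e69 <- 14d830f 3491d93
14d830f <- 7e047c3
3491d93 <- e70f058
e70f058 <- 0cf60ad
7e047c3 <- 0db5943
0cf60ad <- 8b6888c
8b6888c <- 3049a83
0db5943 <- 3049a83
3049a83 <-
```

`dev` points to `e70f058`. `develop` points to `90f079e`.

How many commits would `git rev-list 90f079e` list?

10

Walking parent pointers from 90f079e: reachable set = {0cf60ad, 0db5943, 14d830f, 2c06e69, 3049a83, 3491d93, 7e047c3, 8b6888c, 90f079e, e70f058}.
That is 10 commits.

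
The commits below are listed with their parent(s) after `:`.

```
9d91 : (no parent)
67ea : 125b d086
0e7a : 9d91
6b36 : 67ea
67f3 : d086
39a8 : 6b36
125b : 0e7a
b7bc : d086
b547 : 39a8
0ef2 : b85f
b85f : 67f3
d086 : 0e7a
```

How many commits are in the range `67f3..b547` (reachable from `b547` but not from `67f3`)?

Reachable from b547: {0e7a, 125b, 39a8, 67ea, 6b36, 9d91, b547, d086}.
Reachable from 67f3: {0e7a, 67f3, 9d91, d086}.
In b547's history but not 67f3's: {125b, 39a8, 67ea, 6b36, b547} — 5 commits.

5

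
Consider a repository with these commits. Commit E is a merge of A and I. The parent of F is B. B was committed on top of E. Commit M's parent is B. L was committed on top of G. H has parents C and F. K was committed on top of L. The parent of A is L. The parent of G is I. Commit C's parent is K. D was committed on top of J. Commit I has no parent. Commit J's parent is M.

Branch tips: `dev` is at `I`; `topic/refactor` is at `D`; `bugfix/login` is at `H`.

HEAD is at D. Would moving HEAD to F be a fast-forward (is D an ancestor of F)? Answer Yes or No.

No

A fast-forward from D to F is possible iff D is an ancestor of F.
Ancestors of F: {A, B, E, F, G, I, L}.
D is not among them, so fast-forward is not possible.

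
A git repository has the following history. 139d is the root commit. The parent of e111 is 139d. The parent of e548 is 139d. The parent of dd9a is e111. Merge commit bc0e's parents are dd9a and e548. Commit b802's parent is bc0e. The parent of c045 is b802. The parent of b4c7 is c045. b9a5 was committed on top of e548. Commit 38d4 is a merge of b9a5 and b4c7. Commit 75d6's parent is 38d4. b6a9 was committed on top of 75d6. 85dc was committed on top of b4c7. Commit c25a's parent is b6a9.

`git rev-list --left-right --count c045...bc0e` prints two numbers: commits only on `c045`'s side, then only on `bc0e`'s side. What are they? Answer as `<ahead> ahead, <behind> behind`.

2 ahead, 0 behind

Reachable from c045: {139d, b802, bc0e, c045, dd9a, e111, e548}.
Reachable from bc0e: {139d, bc0e, dd9a, e111, e548}.
Only in c045's history (ahead): {b802, c045} — 2.
Only in bc0e's history (behind): {} — 0.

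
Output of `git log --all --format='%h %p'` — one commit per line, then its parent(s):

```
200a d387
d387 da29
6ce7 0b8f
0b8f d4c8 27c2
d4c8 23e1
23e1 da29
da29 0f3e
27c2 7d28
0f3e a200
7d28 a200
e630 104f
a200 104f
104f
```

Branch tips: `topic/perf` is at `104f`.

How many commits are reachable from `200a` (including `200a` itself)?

6

Walking parent pointers from 200a: reachable set = {0f3e, 104f, 200a, a200, d387, da29}.
That is 6 commits.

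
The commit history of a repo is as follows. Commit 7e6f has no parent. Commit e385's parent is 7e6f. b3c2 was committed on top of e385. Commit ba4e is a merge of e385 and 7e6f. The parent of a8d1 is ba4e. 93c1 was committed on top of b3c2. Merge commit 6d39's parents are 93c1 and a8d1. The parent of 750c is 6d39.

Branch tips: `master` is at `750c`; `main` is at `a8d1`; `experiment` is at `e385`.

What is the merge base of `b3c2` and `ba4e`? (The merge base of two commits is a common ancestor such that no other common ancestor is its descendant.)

Ancestors of b3c2: {7e6f, b3c2, e385}.
Ancestors of ba4e: {7e6f, ba4e, e385}.
Common ancestors: {7e6f, e385}.
Among these, e385 is not an ancestor of any other common ancestor — it is the merge base.

e385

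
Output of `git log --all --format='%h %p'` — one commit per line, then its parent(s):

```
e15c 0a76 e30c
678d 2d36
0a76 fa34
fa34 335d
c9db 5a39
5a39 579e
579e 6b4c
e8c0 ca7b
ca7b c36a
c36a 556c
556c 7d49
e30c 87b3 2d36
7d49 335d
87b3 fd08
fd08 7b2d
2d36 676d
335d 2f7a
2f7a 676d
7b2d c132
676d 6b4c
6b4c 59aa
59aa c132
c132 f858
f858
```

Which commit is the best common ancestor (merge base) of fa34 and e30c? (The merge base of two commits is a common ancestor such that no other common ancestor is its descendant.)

Ancestors of fa34: {2f7a, 335d, 59aa, 676d, 6b4c, c132, f858, fa34}.
Ancestors of e30c: {2d36, 59aa, 676d, 6b4c, 7b2d, 87b3, c132, e30c, f858, fd08}.
Common ancestors: {59aa, 676d, 6b4c, c132, f858}.
Among these, 676d is not an ancestor of any other common ancestor — it is the merge base.

676d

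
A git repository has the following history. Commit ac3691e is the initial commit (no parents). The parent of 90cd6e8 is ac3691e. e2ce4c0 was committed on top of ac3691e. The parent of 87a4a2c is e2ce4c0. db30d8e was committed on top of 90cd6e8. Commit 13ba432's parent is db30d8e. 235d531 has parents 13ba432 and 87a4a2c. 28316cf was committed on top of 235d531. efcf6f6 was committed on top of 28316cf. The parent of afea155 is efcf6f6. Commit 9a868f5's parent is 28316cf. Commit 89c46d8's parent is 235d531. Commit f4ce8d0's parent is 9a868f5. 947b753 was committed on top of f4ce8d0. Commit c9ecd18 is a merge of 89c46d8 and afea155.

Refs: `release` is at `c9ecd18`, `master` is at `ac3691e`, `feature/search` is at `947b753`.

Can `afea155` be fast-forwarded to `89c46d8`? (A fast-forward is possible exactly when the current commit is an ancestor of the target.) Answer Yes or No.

A fast-forward from afea155 to 89c46d8 is possible iff afea155 is an ancestor of 89c46d8.
Ancestors of 89c46d8: {13ba432, 235d531, 87a4a2c, 89c46d8, 90cd6e8, ac3691e, db30d8e, e2ce4c0}.
afea155 is not among them, so fast-forward is not possible.

No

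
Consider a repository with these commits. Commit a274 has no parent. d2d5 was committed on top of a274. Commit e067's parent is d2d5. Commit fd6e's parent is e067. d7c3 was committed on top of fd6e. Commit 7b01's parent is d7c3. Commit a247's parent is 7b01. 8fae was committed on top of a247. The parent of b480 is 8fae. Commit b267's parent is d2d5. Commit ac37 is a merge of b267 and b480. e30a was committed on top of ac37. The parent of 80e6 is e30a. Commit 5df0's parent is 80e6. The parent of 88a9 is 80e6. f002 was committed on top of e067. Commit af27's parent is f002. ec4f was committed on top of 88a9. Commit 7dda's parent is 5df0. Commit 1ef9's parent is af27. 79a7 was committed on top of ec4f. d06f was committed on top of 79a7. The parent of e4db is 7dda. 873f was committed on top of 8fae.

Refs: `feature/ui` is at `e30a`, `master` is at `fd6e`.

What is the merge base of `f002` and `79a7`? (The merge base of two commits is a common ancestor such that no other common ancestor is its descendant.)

e067

Ancestors of f002: {a274, d2d5, e067, f002}.
Ancestors of 79a7: {79a7, 7b01, 80e6, 88a9, 8fae, a247, a274, ac37, b267, b480, d2d5, d7c3, e067, e30a, ec4f, fd6e}.
Common ancestors: {a274, d2d5, e067}.
Among these, e067 is not an ancestor of any other common ancestor — it is the merge base.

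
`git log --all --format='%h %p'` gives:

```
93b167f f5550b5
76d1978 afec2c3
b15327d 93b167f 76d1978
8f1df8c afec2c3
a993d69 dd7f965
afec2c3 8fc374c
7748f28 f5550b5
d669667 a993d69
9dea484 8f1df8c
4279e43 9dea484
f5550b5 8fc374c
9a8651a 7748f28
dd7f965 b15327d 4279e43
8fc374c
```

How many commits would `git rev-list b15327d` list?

Walking parent pointers from b15327d: reachable set = {76d1978, 8fc374c, 93b167f, afec2c3, b15327d, f5550b5}.
That is 6 commits.

6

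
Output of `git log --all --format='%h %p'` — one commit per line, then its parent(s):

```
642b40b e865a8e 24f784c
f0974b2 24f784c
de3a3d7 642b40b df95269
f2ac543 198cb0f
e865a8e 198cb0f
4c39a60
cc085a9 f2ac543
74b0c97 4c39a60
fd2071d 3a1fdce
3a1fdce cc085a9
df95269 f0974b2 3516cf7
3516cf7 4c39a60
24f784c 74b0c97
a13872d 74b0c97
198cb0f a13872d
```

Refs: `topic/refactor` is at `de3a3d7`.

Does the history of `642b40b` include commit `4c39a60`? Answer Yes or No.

Ancestors of 642b40b (commits reachable by following parents): {198cb0f, 24f784c, 4c39a60, 642b40b, 74b0c97, a13872d, e865a8e}.
4c39a60 is in that set, so it is an ancestor of 642b40b.

Yes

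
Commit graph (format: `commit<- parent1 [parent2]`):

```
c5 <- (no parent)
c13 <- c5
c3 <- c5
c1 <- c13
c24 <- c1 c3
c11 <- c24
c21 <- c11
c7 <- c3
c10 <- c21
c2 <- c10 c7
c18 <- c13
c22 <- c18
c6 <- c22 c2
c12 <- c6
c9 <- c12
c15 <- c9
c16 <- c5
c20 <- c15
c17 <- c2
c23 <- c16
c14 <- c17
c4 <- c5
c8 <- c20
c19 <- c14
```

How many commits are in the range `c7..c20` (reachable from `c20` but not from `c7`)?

14

Reachable from c20: {c1, c10, c11, c12, c13, c15, c18, c2, c20, c21, c22, c24, c3, c5, c6, c7, c9}.
Reachable from c7: {c3, c5, c7}.
In c20's history but not c7's: {c1, c10, c11, c12, c13, c15, c18, c2, c20, c21, c22, c24, c6, c9} — 14 commits.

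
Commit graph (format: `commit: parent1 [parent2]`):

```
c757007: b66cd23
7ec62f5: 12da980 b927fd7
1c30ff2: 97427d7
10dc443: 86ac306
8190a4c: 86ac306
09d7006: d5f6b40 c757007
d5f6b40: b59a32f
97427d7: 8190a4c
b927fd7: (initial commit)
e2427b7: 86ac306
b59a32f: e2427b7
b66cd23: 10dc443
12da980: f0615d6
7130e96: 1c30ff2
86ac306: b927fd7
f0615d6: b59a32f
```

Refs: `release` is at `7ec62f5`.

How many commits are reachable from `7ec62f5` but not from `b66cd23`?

Reachable from 7ec62f5: {12da980, 7ec62f5, 86ac306, b59a32f, b927fd7, e2427b7, f0615d6}.
Reachable from b66cd23: {10dc443, 86ac306, b66cd23, b927fd7}.
In 7ec62f5's history but not b66cd23's: {12da980, 7ec62f5, b59a32f, e2427b7, f0615d6} — 5 commits.

5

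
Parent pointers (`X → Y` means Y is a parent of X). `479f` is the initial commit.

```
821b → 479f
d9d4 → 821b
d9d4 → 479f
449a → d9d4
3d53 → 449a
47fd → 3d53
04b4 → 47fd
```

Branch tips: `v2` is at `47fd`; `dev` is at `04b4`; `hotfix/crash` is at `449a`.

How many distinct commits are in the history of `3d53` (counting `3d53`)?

5

Walking parent pointers from 3d53: reachable set = {3d53, 449a, 479f, 821b, d9d4}.
That is 5 commits.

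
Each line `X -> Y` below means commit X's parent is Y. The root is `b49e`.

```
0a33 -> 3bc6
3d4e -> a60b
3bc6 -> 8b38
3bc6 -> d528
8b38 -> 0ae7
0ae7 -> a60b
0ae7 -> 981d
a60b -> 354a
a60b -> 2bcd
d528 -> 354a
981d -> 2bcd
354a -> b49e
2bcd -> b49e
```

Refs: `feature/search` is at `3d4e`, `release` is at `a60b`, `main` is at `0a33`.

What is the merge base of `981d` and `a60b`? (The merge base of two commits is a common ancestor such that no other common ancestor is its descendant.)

2bcd

Ancestors of 981d: {2bcd, 981d, b49e}.
Ancestors of a60b: {2bcd, 354a, a60b, b49e}.
Common ancestors: {2bcd, b49e}.
Among these, 2bcd is not an ancestor of any other common ancestor — it is the merge base.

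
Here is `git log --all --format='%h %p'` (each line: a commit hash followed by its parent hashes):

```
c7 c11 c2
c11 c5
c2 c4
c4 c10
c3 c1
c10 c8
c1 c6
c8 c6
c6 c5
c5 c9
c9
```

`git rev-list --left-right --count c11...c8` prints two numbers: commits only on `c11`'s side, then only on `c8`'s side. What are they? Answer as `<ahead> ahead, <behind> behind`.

1 ahead, 2 behind

Reachable from c11: {c11, c5, c9}.
Reachable from c8: {c5, c6, c8, c9}.
Only in c11's history (ahead): {c11} — 1.
Only in c8's history (behind): {c6, c8} — 2.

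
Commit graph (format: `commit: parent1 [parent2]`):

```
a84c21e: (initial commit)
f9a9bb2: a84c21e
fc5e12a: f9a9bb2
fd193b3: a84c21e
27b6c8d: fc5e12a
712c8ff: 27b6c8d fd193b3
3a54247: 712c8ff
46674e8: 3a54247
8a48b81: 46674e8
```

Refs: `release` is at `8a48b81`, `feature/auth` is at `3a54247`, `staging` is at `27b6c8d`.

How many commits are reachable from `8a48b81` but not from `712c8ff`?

3

Reachable from 8a48b81: {27b6c8d, 3a54247, 46674e8, 712c8ff, 8a48b81, a84c21e, f9a9bb2, fc5e12a, fd193b3}.
Reachable from 712c8ff: {27b6c8d, 712c8ff, a84c21e, f9a9bb2, fc5e12a, fd193b3}.
In 8a48b81's history but not 712c8ff's: {3a54247, 46674e8, 8a48b81} — 3 commits.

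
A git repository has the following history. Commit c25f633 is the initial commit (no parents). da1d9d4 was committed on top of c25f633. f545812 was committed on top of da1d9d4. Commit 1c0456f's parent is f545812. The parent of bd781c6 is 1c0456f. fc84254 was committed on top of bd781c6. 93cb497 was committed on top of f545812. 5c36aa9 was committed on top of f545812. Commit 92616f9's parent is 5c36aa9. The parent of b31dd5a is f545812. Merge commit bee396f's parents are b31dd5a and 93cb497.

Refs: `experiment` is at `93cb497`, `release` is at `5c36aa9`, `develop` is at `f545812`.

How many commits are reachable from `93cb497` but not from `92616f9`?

Reachable from 93cb497: {93cb497, c25f633, da1d9d4, f545812}.
Reachable from 92616f9: {5c36aa9, 92616f9, c25f633, da1d9d4, f545812}.
In 93cb497's history but not 92616f9's: {93cb497} — 1 commit.

1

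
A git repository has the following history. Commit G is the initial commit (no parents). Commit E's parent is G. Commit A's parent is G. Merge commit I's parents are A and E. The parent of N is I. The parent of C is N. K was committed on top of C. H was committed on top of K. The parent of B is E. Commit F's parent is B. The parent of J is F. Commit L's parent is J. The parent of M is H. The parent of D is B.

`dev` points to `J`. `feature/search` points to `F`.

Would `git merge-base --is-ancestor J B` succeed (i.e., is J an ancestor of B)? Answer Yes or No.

Ancestors of B: {B, E, G}.
J is not in that set, so it is not an ancestor of B.

No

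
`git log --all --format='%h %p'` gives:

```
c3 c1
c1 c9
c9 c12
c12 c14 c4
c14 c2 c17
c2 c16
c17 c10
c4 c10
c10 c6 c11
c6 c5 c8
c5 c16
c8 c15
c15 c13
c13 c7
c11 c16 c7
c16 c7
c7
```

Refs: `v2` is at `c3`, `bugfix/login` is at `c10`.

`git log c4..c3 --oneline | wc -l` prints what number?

7

Reachable from c3: {c1, c10, c11, c12, c13, c14, c15, c16, c17, c2, c3, c4, c5, c6, c7, c8, c9}.
Reachable from c4: {c10, c11, c13, c15, c16, c4, c5, c6, c7, c8}.
In c3's history but not c4's: {c1, c12, c14, c17, c2, c3, c9} — 7 commits.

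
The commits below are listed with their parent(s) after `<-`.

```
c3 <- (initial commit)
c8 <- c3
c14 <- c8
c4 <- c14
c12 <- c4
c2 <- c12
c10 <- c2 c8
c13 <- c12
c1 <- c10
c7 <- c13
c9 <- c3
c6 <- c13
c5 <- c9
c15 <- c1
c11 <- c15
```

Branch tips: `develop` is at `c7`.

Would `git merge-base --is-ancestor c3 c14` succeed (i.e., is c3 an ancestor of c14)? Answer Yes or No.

Ancestors of c14 (commits reachable by following parents): {c14, c3, c8}.
c3 is in that set, so it is an ancestor of c14.

Yes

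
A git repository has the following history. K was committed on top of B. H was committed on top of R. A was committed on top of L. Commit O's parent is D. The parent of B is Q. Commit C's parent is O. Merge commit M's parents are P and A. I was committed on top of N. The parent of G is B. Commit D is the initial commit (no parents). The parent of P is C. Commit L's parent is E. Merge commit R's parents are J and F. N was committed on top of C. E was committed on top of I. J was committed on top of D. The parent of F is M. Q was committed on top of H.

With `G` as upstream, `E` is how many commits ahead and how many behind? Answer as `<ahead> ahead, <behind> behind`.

0 ahead, 11 behind

Reachable from E: {C, D, E, I, N, O}.
Reachable from G: {A, B, C, D, E, F, G, H, I, J, L, M, N, O, P, Q, R}.
Only in E's history (ahead): {} — 0.
Only in G's history (behind): {A, B, F, G, H, J, L, M, P, Q, R} — 11.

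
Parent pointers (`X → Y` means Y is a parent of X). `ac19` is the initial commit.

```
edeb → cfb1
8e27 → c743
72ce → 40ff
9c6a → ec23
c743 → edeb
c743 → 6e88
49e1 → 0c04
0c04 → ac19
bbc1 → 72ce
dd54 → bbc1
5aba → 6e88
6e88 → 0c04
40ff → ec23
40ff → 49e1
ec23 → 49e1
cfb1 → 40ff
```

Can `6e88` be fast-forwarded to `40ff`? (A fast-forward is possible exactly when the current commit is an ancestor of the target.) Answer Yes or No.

A fast-forward from 6e88 to 40ff is possible iff 6e88 is an ancestor of 40ff.
Ancestors of 40ff: {0c04, 40ff, 49e1, ac19, ec23}.
6e88 is not among them, so fast-forward is not possible.

No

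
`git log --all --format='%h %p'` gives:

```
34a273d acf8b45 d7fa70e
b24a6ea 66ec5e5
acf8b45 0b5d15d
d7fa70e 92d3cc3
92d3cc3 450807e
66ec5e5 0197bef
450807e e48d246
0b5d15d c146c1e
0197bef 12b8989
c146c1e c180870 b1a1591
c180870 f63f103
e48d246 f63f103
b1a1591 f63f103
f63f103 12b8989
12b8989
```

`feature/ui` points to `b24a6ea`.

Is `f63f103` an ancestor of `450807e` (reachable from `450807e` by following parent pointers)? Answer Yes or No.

Ancestors of 450807e (commits reachable by following parents): {12b8989, 450807e, e48d246, f63f103}.
f63f103 is in that set, so it is an ancestor of 450807e.

Yes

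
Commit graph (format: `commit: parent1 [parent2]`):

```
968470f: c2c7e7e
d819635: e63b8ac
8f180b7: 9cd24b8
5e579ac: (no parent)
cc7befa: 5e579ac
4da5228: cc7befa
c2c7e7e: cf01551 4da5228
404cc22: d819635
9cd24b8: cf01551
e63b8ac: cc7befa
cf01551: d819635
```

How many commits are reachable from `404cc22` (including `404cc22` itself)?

5

Walking parent pointers from 404cc22: reachable set = {404cc22, 5e579ac, cc7befa, d819635, e63b8ac}.
That is 5 commits.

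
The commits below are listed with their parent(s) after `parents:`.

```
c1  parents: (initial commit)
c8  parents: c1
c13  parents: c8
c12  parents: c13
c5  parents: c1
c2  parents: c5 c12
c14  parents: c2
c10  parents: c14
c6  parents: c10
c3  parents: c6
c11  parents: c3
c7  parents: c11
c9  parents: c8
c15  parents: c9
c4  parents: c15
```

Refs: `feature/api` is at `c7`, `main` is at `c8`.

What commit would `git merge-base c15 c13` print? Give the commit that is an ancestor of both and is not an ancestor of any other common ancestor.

Ancestors of c15: {c1, c15, c8, c9}.
Ancestors of c13: {c1, c13, c8}.
Common ancestors: {c1, c8}.
Among these, c8 is not an ancestor of any other common ancestor — it is the merge base.

c8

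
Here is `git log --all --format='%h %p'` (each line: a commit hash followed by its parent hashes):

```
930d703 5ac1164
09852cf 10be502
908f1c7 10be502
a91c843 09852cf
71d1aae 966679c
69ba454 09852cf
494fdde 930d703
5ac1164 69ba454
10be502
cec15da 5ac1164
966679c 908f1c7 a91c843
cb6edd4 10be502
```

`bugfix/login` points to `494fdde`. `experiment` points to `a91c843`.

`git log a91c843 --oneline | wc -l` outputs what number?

3

Walking parent pointers from a91c843: reachable set = {09852cf, 10be502, a91c843}.
That is 3 commits.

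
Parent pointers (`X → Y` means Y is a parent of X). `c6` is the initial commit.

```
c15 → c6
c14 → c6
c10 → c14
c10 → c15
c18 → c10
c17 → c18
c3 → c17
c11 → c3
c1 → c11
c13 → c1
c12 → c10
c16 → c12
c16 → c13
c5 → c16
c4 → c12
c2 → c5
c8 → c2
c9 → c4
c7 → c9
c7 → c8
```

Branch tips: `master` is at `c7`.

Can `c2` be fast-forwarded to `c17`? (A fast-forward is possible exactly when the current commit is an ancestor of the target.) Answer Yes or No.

A fast-forward from c2 to c17 is possible iff c2 is an ancestor of c17.
Ancestors of c17: {c10, c14, c15, c17, c18, c6}.
c2 is not among them, so fast-forward is not possible.

No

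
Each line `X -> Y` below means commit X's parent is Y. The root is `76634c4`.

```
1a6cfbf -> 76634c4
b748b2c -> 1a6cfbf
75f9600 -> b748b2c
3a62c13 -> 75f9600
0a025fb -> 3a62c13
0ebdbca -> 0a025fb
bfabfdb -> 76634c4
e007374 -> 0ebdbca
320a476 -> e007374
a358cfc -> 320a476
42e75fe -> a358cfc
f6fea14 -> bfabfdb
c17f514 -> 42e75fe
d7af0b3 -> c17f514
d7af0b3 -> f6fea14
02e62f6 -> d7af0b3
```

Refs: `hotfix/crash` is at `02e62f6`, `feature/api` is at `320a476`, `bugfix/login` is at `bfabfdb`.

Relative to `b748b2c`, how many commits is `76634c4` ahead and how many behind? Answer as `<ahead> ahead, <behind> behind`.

Reachable from 76634c4: {76634c4}.
Reachable from b748b2c: {1a6cfbf, 76634c4, b748b2c}.
Only in 76634c4's history (ahead): {} — 0.
Only in b748b2c's history (behind): {1a6cfbf, b748b2c} — 2.

0 ahead, 2 behind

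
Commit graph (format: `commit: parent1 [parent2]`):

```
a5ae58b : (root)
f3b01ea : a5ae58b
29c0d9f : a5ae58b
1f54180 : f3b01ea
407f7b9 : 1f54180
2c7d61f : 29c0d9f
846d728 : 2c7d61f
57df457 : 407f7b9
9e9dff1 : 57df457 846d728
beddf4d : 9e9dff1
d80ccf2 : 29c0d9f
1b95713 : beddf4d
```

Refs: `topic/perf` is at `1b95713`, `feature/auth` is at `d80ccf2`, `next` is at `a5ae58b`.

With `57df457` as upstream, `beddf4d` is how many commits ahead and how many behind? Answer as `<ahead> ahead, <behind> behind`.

5 ahead, 0 behind

Reachable from beddf4d: {1f54180, 29c0d9f, 2c7d61f, 407f7b9, 57df457, 846d728, 9e9dff1, a5ae58b, beddf4d, f3b01ea}.
Reachable from 57df457: {1f54180, 407f7b9, 57df457, a5ae58b, f3b01ea}.
Only in beddf4d's history (ahead): {29c0d9f, 2c7d61f, 846d728, 9e9dff1, beddf4d} — 5.
Only in 57df457's history (behind): {} — 0.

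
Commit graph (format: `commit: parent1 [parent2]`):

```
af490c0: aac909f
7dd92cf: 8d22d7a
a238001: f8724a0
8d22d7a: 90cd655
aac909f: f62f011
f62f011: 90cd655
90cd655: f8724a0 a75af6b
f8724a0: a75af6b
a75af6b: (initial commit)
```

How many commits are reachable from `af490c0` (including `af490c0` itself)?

Walking parent pointers from af490c0: reachable set = {90cd655, a75af6b, aac909f, af490c0, f62f011, f8724a0}.
That is 6 commits.

6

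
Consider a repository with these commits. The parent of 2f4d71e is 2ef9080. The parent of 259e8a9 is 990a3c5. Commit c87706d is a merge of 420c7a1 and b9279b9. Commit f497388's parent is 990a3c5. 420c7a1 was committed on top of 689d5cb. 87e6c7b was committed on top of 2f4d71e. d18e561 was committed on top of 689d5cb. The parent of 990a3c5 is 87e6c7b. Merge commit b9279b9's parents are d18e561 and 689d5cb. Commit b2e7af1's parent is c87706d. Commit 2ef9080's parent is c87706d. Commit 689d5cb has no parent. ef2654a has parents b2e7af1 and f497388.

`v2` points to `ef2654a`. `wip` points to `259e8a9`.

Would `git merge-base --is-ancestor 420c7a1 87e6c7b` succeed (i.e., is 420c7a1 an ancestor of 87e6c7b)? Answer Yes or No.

Ancestors of 87e6c7b (commits reachable by following parents): {2ef9080, 2f4d71e, 420c7a1, 689d5cb, 87e6c7b, b9279b9, c87706d, d18e561}.
420c7a1 is in that set, so it is an ancestor of 87e6c7b.

Yes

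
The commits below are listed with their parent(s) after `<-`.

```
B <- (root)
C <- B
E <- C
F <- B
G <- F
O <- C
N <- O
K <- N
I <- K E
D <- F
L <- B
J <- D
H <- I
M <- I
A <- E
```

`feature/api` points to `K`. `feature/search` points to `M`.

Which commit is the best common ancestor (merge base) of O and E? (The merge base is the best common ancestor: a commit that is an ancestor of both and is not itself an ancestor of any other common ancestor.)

Ancestors of O: {B, C, O}.
Ancestors of E: {B, C, E}.
Common ancestors: {B, C}.
Among these, C is not an ancestor of any other common ancestor — it is the merge base.

C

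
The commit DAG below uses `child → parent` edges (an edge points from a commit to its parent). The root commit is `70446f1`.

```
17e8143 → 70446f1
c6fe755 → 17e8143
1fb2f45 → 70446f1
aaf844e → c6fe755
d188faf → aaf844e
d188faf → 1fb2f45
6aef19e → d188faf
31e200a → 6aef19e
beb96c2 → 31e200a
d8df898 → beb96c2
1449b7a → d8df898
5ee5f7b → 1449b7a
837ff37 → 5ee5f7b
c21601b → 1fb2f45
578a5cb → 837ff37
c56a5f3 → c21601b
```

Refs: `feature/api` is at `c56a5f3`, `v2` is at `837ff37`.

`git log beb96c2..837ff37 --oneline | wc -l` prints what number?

Reachable from 837ff37: {1449b7a, 17e8143, 1fb2f45, 31e200a, 5ee5f7b, 6aef19e, 70446f1, 837ff37, aaf844e, beb96c2, c6fe755, d188faf, d8df898}.
Reachable from beb96c2: {17e8143, 1fb2f45, 31e200a, 6aef19e, 70446f1, aaf844e, beb96c2, c6fe755, d188faf}.
In 837ff37's history but not beb96c2's: {1449b7a, 5ee5f7b, 837ff37, d8df898} — 4 commits.

4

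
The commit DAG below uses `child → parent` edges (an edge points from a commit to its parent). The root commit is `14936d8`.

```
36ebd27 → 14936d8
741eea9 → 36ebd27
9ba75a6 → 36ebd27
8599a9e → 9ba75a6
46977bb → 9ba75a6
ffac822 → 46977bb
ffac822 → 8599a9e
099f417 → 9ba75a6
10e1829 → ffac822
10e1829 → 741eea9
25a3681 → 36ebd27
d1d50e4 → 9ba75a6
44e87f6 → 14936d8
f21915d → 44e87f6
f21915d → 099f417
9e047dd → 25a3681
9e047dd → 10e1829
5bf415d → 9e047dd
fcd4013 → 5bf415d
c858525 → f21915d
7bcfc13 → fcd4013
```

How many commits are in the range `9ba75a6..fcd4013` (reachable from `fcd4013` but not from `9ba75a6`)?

Reachable from fcd4013: {10e1829, 14936d8, 25a3681, 36ebd27, 46977bb, 5bf415d, 741eea9, 8599a9e, 9ba75a6, 9e047dd, fcd4013, ffac822}.
Reachable from 9ba75a6: {14936d8, 36ebd27, 9ba75a6}.
In fcd4013's history but not 9ba75a6's: {10e1829, 25a3681, 46977bb, 5bf415d, 741eea9, 8599a9e, 9e047dd, fcd4013, ffac822} — 9 commits.

9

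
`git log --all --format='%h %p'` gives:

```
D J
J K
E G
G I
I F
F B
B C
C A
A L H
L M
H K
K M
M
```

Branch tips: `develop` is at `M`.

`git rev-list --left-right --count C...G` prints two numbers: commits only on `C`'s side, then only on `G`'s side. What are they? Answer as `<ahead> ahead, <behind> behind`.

0 ahead, 4 behind

Reachable from C: {A, C, H, K, L, M}.
Reachable from G: {A, B, C, F, G, H, I, K, L, M}.
Only in C's history (ahead): {} — 0.
Only in G's history (behind): {B, F, G, I} — 4.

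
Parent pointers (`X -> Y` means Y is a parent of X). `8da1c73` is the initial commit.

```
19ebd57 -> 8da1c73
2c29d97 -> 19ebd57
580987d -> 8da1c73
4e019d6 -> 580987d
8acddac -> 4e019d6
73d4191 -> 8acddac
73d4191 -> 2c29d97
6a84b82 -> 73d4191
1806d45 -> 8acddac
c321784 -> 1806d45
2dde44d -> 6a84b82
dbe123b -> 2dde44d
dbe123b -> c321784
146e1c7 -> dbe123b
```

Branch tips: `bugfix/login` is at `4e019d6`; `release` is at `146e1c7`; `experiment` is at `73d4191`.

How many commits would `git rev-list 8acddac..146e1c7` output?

Reachable from 146e1c7: {146e1c7, 1806d45, 19ebd57, 2c29d97, 2dde44d, 4e019d6, 580987d, 6a84b82, 73d4191, 8acddac, 8da1c73, c321784, dbe123b}.
Reachable from 8acddac: {4e019d6, 580987d, 8acddac, 8da1c73}.
In 146e1c7's history but not 8acddac's: {146e1c7, 1806d45, 19ebd57, 2c29d97, 2dde44d, 6a84b82, 73d4191, c321784, dbe123b} — 9 commits.

9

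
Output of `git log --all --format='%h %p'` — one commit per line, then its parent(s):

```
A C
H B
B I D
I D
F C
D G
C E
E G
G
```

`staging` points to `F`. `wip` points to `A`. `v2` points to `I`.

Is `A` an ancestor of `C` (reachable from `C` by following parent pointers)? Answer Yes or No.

Ancestors of C: {C, E, G}.
A is not in that set, so it is not an ancestor of C.

No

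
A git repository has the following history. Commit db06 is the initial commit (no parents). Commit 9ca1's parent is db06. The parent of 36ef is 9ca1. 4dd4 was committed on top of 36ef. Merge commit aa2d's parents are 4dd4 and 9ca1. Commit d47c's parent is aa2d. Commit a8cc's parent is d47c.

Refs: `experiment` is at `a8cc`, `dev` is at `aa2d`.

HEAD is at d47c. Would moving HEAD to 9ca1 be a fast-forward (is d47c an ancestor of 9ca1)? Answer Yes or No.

No

A fast-forward from d47c to 9ca1 is possible iff d47c is an ancestor of 9ca1.
Ancestors of 9ca1: {9ca1, db06}.
d47c is not among them, so fast-forward is not possible.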